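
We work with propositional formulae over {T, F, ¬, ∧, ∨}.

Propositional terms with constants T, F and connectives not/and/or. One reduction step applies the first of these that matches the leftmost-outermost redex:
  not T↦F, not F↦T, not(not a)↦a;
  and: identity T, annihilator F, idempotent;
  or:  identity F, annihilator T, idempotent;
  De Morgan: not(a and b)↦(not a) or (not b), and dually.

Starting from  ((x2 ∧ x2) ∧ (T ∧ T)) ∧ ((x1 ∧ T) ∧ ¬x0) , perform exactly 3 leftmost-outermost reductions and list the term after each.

Answer: after 3 steps: x2 ∧ ((x1 ∧ T) ∧ ¬x0)

Reduction:
  start: ((x2 ∧ x2) ∧ (T ∧ T)) ∧ ((x1 ∧ T) ∧ ¬x0)
  →1  (x2 ∧ (T ∧ T)) ∧ ((x1 ∧ T) ∧ ¬x0)
  →2  (x2 ∧ T) ∧ ((x1 ∧ T) ∧ ¬x0)
  →3  x2 ∧ ((x1 ∧ T) ∧ ¬x0)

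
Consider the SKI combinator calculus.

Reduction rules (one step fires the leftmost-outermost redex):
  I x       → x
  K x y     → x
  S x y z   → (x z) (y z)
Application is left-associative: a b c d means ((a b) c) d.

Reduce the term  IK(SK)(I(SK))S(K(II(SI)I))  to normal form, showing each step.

Answer: normal form = K(SII)  (in 6 steps)

Reduction:
  start: IK(SK)(I(SK))S(K(II(SI)I))
  step 1: K(SK)(I(SK))S(K(II(SI)I))
  step 2: SKS(K(II(SI)I))
  step 3: K(K(II(SI)I))(S(K(II(SI)I)))
  step 4: K(II(SI)I)
  step 5: K(I(SI)I)
  step 6: K(SII)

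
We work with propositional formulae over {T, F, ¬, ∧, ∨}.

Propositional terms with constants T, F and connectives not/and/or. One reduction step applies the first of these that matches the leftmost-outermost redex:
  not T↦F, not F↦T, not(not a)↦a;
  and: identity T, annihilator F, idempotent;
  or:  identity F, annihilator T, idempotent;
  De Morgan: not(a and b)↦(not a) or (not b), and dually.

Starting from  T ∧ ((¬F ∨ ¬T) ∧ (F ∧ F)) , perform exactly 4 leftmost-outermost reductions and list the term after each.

  start: T ∧ ((¬F ∨ ¬T) ∧ (F ∧ F))
  [1] (¬F ∨ ¬T) ∧ (F ∧ F)
  [2] (T ∨ ¬T) ∧ (F ∧ F)
  [3] T ∧ (F ∧ F)
  [4] F ∧ F

Answer: after 4 steps: F ∧ F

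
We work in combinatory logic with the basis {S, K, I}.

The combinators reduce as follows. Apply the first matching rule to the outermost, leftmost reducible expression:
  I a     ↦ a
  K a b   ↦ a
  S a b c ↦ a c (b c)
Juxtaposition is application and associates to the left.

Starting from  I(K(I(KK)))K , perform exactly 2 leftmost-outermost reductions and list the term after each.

  start: I(K(I(KK)))K
  →1  K(I(KK))K
  →2  I(KK)

Answer: after 2 steps: I(KK)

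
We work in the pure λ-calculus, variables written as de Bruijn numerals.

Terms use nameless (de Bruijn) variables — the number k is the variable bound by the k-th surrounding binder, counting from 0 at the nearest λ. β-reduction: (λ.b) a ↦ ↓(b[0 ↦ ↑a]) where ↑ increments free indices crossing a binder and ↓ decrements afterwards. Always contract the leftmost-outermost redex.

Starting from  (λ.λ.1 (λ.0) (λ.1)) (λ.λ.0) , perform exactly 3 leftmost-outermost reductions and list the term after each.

Answer: after 3 steps: λ.λ.1

Reduction:
  start: (λ.λ.1 (λ.0) (λ.1)) (λ.λ.0)
  →1  λ.(λ.λ.0) (λ.0) (λ.1)
  →2  λ.(λ.0) (λ.1)
  →3  λ.λ.1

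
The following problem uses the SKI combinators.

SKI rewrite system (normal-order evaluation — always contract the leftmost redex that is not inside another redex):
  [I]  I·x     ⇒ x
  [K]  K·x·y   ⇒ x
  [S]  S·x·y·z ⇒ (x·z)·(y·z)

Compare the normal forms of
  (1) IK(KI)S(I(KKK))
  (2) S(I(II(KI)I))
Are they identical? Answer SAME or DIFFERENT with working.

Answer: DIFFERENT — A ⇓ I, B ⇓ SI

Working:
Term A:
  start: IK(KI)S(I(KKK))
  [1] K(KI)S(I(KKK))
  [2] KI(I(KKK))
  [3] I

Term B:
  start: S(I(II(KI)I))
  [1] S(II(KI)I)
  [2] S(I(KI)I)
  [3] S(KII)
  [4] SI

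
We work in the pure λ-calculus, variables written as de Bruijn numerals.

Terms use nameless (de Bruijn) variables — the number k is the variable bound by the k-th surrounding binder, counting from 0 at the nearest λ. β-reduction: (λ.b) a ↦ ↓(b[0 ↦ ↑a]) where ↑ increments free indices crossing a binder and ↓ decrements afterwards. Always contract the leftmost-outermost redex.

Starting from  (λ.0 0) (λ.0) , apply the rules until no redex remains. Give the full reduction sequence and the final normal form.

  start: (λ.0 0) (λ.0)
  step 1: (λ.0) (λ.0)
  step 2: λ.0

Answer: normal form = λ.0  (in 2 steps)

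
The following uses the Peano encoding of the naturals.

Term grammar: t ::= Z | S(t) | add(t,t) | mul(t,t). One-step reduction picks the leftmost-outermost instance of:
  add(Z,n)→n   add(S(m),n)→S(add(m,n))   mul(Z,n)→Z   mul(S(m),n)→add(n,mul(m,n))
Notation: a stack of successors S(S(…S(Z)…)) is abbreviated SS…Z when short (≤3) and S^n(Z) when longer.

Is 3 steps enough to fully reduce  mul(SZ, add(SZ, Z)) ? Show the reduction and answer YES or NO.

  start: mul(SZ, add(SZ, Z))
  [1] add(add(SZ, Z), mul(Z, add(SZ, Z)))
  [2] add(S(add(Z, Z)), mul(Z, add(SZ, Z)))
  [3] S(add(add(Z, Z), mul(Z, add(SZ, Z))))

Answer: NO — after 3 steps the term is S(add(add(Z, Z), mul(Z, add(SZ, Z)))), not yet normal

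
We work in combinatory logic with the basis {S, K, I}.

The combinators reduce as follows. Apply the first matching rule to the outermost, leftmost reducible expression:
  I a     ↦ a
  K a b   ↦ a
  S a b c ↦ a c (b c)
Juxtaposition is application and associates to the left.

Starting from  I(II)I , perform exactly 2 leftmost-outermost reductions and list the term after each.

Answer: after 2 steps: II

Reduction:
  start: I(II)I
  [1] III
  [2] II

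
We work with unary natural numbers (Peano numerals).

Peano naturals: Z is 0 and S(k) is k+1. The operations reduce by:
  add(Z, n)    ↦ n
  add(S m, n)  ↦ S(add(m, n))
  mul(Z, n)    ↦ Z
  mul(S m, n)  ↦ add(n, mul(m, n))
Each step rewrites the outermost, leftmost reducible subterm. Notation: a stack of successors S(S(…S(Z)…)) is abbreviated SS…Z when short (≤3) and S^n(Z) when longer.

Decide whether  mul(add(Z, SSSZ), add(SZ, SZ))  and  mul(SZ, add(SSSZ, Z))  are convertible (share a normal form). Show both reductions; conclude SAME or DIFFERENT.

Term A:
  start: mul(add(Z, SSSZ), add(SZ, SZ))
  [1] mul(SSSZ, add(SZ, SZ))
  [2] add(add(SZ, SZ), mul(SSZ, add(SZ, SZ)))
  [3] add(S(add(Z, SZ)), mul(SSZ, add(SZ, SZ)))
  [4] S(add(add(Z, SZ), mul(SSZ, add(SZ, SZ))))
  [5] S(add(SZ, mul(SSZ, add(SZ, SZ))))
  [6] S(S(add(Z, mul(SSZ, add(SZ, SZ)))))
  [7] S(S(mul(SSZ, add(SZ, SZ))))
  [8] S(S(add(add(SZ, SZ), mul(SZ, add(SZ, SZ)))))
  [9] S(S(add(S(add(Z, SZ)), mul(SZ, add(SZ, SZ)))))
  [10] S(S(S(add(add(Z, SZ), mul(SZ, add(SZ, SZ))))))
  [11] S(S(S(add(SZ, mul(SZ, add(SZ, SZ))))))
  [12] S(S(S(S(add(Z, mul(SZ, add(SZ, SZ)))))))
  [13] S(S(S(S(mul(SZ, add(SZ, SZ))))))
  [14] S(S(S(S(add(add(SZ, SZ), mul(Z, add(SZ, SZ)))))))
  [15] S(S(S(S(add(S(add(Z, SZ)), mul(Z, add(SZ, SZ)))))))
  [16] S(S(S(S(S(add(add(Z, SZ), mul(Z, add(SZ, SZ))))))))
  [17] S(S(S(S(S(add(SZ, mul(Z, add(SZ, SZ))))))))
  [18] S(S(S(S(S(S(add(Z, mul(Z, add(SZ, SZ)))))))))
  [19] S(S(S(S(S(S(mul(Z, add(SZ, SZ))))))))
  [20] S^6(Z)

Term B:
  start: mul(SZ, add(SSSZ, Z))
  [1] add(add(SSSZ, Z), mul(Z, add(SSSZ, Z)))
  [2] add(S(add(SSZ, Z)), mul(Z, add(SSSZ, Z)))
  [3] S(add(add(SSZ, Z), mul(Z, add(SSSZ, Z))))
  [4] S(add(S(add(SZ, Z)), mul(Z, add(SSSZ, Z))))
  [5] S(S(add(add(SZ, Z), mul(Z, add(SSSZ, Z)))))
  [6] S(S(add(S(add(Z, Z)), mul(Z, add(SSSZ, Z)))))
  [7] S(S(S(add(add(Z, Z), mul(Z, add(SSSZ, Z))))))
  [8] S(S(S(add(Z, mul(Z, add(SSSZ, Z))))))
  [9] S(S(S(mul(Z, add(SSSZ, Z)))))
  [10] SSSZ

Answer: DIFFERENT — A ⇓ S^6(Z), B ⇓ SSSZ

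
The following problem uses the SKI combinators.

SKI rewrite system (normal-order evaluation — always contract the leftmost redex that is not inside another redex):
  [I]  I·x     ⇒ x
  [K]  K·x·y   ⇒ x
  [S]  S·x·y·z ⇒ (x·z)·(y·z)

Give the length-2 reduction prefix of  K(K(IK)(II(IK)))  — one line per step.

Answer: after 2 steps: KK

Derivation:
  start: K(K(IK)(II(IK)))
  [1] K(IK)
  [2] KK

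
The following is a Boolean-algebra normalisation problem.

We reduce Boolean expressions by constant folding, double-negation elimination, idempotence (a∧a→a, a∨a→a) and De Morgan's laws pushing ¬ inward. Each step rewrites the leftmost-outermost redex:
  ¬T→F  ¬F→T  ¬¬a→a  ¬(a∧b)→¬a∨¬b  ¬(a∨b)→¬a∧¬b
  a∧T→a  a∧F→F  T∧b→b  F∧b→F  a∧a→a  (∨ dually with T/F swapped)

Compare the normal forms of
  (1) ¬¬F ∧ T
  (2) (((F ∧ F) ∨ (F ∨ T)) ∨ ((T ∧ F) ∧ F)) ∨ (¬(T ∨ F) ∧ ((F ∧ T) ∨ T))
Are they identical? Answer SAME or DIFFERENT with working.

Term A:
  start: ¬¬F ∧ T
  [1] ¬¬F
  [2] F

Term B:
  start: (((F ∧ F) ∨ (F ∨ T)) ∨ ((T ∧ F) ∧ F)) ∨ (¬(T ∨ F) ∧ ((F ∧ T) ∨ T))
  [1] ((F ∨ (F ∨ T)) ∨ ((T ∧ F) ∧ F)) ∨ (¬(T ∨ F) ∧ ((F ∧ T) ∨ T))
  [2] ((F ∨ T) ∨ ((T ∧ F) ∧ F)) ∨ (¬(T ∨ F) ∧ ((F ∧ T) ∨ T))
  [3] (T ∨ ((T ∧ F) ∧ F)) ∨ (¬(T ∨ F) ∧ ((F ∧ T) ∨ T))
  [4] T ∨ (¬(T ∨ F) ∧ ((F ∧ T) ∨ T))
  [5] T

Answer: DIFFERENT — A ⇓ F, B ⇓ T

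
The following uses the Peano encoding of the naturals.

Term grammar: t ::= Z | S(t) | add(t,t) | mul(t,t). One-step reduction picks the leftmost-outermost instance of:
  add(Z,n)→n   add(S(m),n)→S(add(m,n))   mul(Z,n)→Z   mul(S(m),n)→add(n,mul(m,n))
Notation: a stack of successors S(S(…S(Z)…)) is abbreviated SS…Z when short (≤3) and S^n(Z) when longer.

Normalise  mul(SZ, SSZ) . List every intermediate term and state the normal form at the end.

  start: mul(SZ, SSZ)
  step 1: add(SSZ, mul(Z, SSZ))
  step 2: S(add(SZ, mul(Z, SSZ)))
  step 3: S(S(add(Z, mul(Z, SSZ))))
  step 4: S(S(mul(Z, SSZ)))
  step 5: SSZ

Answer: normal form = SSZ  (in 5 steps)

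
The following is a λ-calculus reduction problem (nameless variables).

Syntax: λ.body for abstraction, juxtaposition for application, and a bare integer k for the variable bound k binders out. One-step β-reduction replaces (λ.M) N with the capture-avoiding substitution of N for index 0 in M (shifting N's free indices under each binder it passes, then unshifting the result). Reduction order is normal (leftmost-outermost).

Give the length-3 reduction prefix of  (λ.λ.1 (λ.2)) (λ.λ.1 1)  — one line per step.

Answer: after 3 steps: λ.λ.λ.λ.1 1

Reduction:
  start: (λ.λ.1 (λ.2)) (λ.λ.1 1)
  step 1: λ.(λ.λ.1 1) (λ.λ.λ.1 1)
  step 2: λ.λ.(λ.λ.λ.1 1) (λ.λ.λ.1 1)
  step 3: λ.λ.λ.λ.1 1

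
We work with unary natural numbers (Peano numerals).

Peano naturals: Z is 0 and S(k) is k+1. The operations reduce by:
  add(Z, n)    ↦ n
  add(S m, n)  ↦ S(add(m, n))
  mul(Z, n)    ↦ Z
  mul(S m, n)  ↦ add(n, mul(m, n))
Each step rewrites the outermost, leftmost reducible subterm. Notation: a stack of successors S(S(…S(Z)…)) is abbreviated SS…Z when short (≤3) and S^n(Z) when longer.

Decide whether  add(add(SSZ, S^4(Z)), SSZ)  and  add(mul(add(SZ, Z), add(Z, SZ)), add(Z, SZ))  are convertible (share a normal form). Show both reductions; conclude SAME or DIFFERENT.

Answer: DIFFERENT — A ⇓ S^8(Z), B ⇓ SSZ

Reduction:
Term A:
  start: add(add(SSZ, S^4(Z)), SSZ)
  →1  add(S(add(SZ, S^4(Z))), SSZ)
  →2  S(add(add(SZ, S^4(Z)), SSZ))
  →3  S(add(S(add(Z, S^4(Z))), SSZ))
  →4  S(S(add(add(Z, S^4(Z)), SSZ)))
  →5  S(S(add(S^4(Z), SSZ)))
  →6  S(S(S(add(SSSZ, SSZ))))
  →7  S(S(S(S(add(SSZ, SSZ)))))
  →8  S(S(S(S(S(add(SZ, SSZ))))))
  →9  S(S(S(S(S(S(add(Z, SSZ)))))))
  →10  S^8(Z)

Term B:
  start: add(mul(add(SZ, Z), add(Z, SZ)), add(Z, SZ))
  →1  add(mul(S(add(Z, Z)), add(Z, SZ)), add(Z, SZ))
  →2  add(add(add(Z, SZ), mul(add(Z, Z), add(Z, SZ))), add(Z, SZ))
  →3  add(add(SZ, mul(add(Z, Z), add(Z, SZ))), add(Z, SZ))
  →4  add(S(add(Z, mul(add(Z, Z), add(Z, SZ)))), add(Z, SZ))
  →5  S(add(add(Z, mul(add(Z, Z), add(Z, SZ))), add(Z, SZ)))
  →6  S(add(mul(add(Z, Z), add(Z, SZ)), add(Z, SZ)))
  →7  S(add(mul(Z, add(Z, SZ)), add(Z, SZ)))
  →8  S(add(Z, add(Z, SZ)))
  →9  S(add(Z, SZ))
  →10  SSZ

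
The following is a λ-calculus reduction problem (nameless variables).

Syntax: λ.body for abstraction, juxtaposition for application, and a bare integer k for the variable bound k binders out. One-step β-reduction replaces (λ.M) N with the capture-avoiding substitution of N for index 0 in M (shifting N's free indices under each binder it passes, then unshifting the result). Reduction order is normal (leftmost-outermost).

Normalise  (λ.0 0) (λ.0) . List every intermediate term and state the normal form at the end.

Answer: normal form = λ.0  (in 2 steps)

Working:
  start: (λ.0 0) (λ.0)
  →1  (λ.0) (λ.0)
  →2  λ.0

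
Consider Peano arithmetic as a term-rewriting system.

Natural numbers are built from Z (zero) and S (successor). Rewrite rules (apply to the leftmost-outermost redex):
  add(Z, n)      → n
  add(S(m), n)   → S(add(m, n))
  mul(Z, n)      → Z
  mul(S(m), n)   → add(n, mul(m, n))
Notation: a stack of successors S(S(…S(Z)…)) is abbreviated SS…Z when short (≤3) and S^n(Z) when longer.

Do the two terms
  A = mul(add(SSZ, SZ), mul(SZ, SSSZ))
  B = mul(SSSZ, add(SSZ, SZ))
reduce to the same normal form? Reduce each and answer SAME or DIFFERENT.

Term A:
  start: mul(add(SSZ, SZ), mul(SZ, SSSZ))
  [1] mul(S(add(SZ, SZ)), mul(SZ, SSSZ))
  [2] add(mul(SZ, SSSZ), mul(add(SZ, SZ), mul(SZ, SSSZ)))
  [3] add(add(SSSZ, mul(Z, SSSZ)), mul(add(SZ, SZ), mul(SZ, SSSZ)))
  [4] add(S(add(SSZ, mul(Z, SSSZ))), mul(add(SZ, SZ), mul(SZ, SSSZ)))
  [5] S(add(add(SSZ, mul(Z, SSSZ)), mul(add(SZ, SZ), mul(SZ, SSSZ))))
  [6] S(add(S(add(SZ, mul(Z, SSSZ))), mul(add(SZ, SZ), mul(SZ, SSSZ))))
  [7] S(S(add(add(SZ, mul(Z, SSSZ)), mul(add(SZ, SZ), mul(SZ, SSSZ)))))
  [8] S(S(add(S(add(Z, mul(Z, SSSZ))), mul(add(SZ, SZ), mul(SZ, SSSZ)))))
  [9] S(S(S(add(add(Z, mul(Z, SSSZ)), mul(add(SZ, SZ), mul(SZ, SSSZ))))))
  [10] S(S(S(add(mul(Z, SSSZ), mul(add(SZ, SZ), mul(SZ, SSSZ))))))
  [11] S(S(S(add(Z, mul(add(SZ, SZ), mul(SZ, SSSZ))))))
  [12] S(S(S(mul(add(SZ, SZ), mul(SZ, SSSZ)))))
  [13] S(S(S(mul(S(add(Z, SZ)), mul(SZ, SSSZ)))))
  [14] S(S(S(add(mul(SZ, SSSZ), mul(add(Z, SZ), mul(SZ, SSSZ))))))
  [15] S(S(S(add(add(SSSZ, mul(Z, SSSZ)), mul(add(Z, SZ), mul(SZ, SSSZ))))))
  [16] S(S(S(add(S(add(SSZ, mul(Z, SSSZ))), mul(add(Z, SZ), mul(SZ, SSSZ))))))
  [17] S(S(S(S(add(add(SSZ, mul(Z, SSSZ)), mul(add(Z, SZ), mul(SZ, SSSZ)))))))
  [18] S(S(S(S(add(S(add(SZ, mul(Z, SSSZ))), mul(add(Z, SZ), mul(SZ, SSSZ)))))))
  [19] S(S(S(S(S(add(add(SZ, mul(Z, SSSZ)), mul(add(Z, SZ), mul(SZ, SSSZ))))))))
  [20] S(S(S(S(S(add(S(add(Z, mul(Z, SSSZ))), mul(add(Z, SZ), mul(SZ, SSSZ))))))))
  [21] S(S(S(S(S(S(add(add(Z, mul(Z, SSSZ)), mul(add(Z, SZ), mul(SZ, SSSZ)))))))))
  [22] S(S(S(S(S(S(add(mul(Z, SSSZ), mul(add(Z, SZ), mul(SZ, SSSZ)))))))))
  [23] S(S(S(S(S(S(add(Z, mul(add(Z, SZ), mul(SZ, SSSZ)))))))))
  [24] S(S(S(S(S(S(mul(add(Z, SZ), mul(SZ, SSSZ))))))))
  [25] S(S(S(S(S(S(mul(SZ, mul(SZ, SSSZ))))))))
  [26] S(S(S(S(S(S(add(mul(SZ, SSSZ), mul(Z, mul(SZ, SSSZ)))))))))
  [27] S(S(S(S(S(S(add(add(SSSZ, mul(Z, SSSZ)), mul(Z, mul(SZ, SSSZ)))))))))
  [28] S(S(S(S(S(S(add(S(add(SSZ, mul(Z, SSSZ))), mul(Z, mul(SZ, SSSZ)))))))))
  [29] S(S(S(S(S(S(S(add(add(SSZ, mul(Z, SSSZ)), mul(Z, mul(SZ, SSSZ))))))))))
  [30] S(S(S(S(S(S(S(add(S(add(SZ, mul(Z, SSSZ))), mul(Z, mul(SZ, SSSZ))))))))))
  [31] S(S(S(S(S(S(S(S(add(add(SZ, mul(Z, SSSZ)), mul(Z, mul(SZ, SSSZ)))))))))))
  [32] S(S(S(S(S(S(S(S(add(S(add(Z, mul(Z, SSSZ))), mul(Z, mul(SZ, SSSZ)))))))))))
  [33] S(S(S(S(S(S(S(S(S(add(add(Z, mul(Z, SSSZ)), mul(Z, mul(SZ, SSSZ))))))))))))
  [34] S(S(S(S(S(S(S(S(S(add(mul(Z, SSSZ), mul(Z, mul(SZ, SSSZ))))))))))))
  [35] S(S(S(S(S(S(S(S(S(add(Z, mul(Z, mul(SZ, SSSZ))))))))))))
  [36] S(S(S(S(S(S(S(S(S(mul(Z, mul(SZ, SSSZ)))))))))))
  [37] S^9(Z)

Term B:
  start: mul(SSSZ, add(SSZ, SZ))
  [1] add(add(SSZ, SZ), mul(SSZ, add(SSZ, SZ)))
  [2] add(S(add(SZ, SZ)), mul(SSZ, add(SSZ, SZ)))
  [3] S(add(add(SZ, SZ), mul(SSZ, add(SSZ, SZ))))
  [4] S(add(S(add(Z, SZ)), mul(SSZ, add(SSZ, SZ))))
  [5] S(S(add(add(Z, SZ), mul(SSZ, add(SSZ, SZ)))))
  [6] S(S(add(SZ, mul(SSZ, add(SSZ, SZ)))))
  [7] S(S(S(add(Z, mul(SSZ, add(SSZ, SZ))))))
  [8] S(S(S(mul(SSZ, add(SSZ, SZ)))))
  [9] S(S(S(add(add(SSZ, SZ), mul(SZ, add(SSZ, SZ))))))
  [10] S(S(S(add(S(add(SZ, SZ)), mul(SZ, add(SSZ, SZ))))))
  [11] S(S(S(S(add(add(SZ, SZ), mul(SZ, add(SSZ, SZ)))))))
  [12] S(S(S(S(add(S(add(Z, SZ)), mul(SZ, add(SSZ, SZ)))))))
  [13] S(S(S(S(S(add(add(Z, SZ), mul(SZ, add(SSZ, SZ))))))))
  [14] S(S(S(S(S(add(SZ, mul(SZ, add(SSZ, SZ))))))))
  [15] S(S(S(S(S(S(add(Z, mul(SZ, add(SSZ, SZ)))))))))
  [16] S(S(S(S(S(S(mul(SZ, add(SSZ, SZ))))))))
  [17] S(S(S(S(S(S(add(add(SSZ, SZ), mul(Z, add(SSZ, SZ)))))))))
  [18] S(S(S(S(S(S(add(S(add(SZ, SZ)), mul(Z, add(SSZ, SZ)))))))))
  [19] S(S(S(S(S(S(S(add(add(SZ, SZ), mul(Z, add(SSZ, SZ))))))))))
  [20] S(S(S(S(S(S(S(add(S(add(Z, SZ)), mul(Z, add(SSZ, SZ))))))))))
  [21] S(S(S(S(S(S(S(S(add(add(Z, SZ), mul(Z, add(SSZ, SZ)))))))))))
  [22] S(S(S(S(S(S(S(S(add(SZ, mul(Z, add(SSZ, SZ)))))))))))
  [23] S(S(S(S(S(S(S(S(S(add(Z, mul(Z, add(SSZ, SZ))))))))))))
  [24] S(S(S(S(S(S(S(S(S(mul(Z, add(SSZ, SZ)))))))))))
  [25] S^9(Z)

Answer: SAME — A ⇓ S^9(Z), B ⇓ S^9(Z)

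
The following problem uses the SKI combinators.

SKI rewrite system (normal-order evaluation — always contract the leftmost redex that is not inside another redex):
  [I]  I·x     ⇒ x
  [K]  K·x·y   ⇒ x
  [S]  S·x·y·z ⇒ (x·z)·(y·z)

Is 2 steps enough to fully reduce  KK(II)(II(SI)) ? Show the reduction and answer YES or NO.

  start: KK(II)(II(SI))
  step 1: K(II(SI))
  step 2: K(I(SI))

Answer: NO — after 2 steps the term is K(I(SI)), not yet normal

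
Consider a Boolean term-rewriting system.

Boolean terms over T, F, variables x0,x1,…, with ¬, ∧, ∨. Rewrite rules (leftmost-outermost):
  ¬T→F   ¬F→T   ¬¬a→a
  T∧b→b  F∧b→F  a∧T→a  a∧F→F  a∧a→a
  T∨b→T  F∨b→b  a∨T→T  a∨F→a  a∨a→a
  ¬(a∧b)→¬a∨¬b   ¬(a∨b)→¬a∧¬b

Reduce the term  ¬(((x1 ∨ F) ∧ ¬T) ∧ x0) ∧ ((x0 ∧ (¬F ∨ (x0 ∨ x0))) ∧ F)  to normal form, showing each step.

  start: ¬(((x1 ∨ F) ∧ ¬T) ∧ x0) ∧ ((x0 ∧ (¬F ∨ (x0 ∨ x0))) ∧ F)
  step 1: (¬((x1 ∨ F) ∧ ¬T) ∨ ¬x0) ∧ ((x0 ∧ (¬F ∨ (x0 ∨ x0))) ∧ F)
  step 2: ((¬(x1 ∨ F) ∨ ¬¬T) ∨ ¬x0) ∧ ((x0 ∧ (¬F ∨ (x0 ∨ x0))) ∧ F)
  step 3: (((¬x1 ∧ ¬F) ∨ ¬¬T) ∨ ¬x0) ∧ ((x0 ∧ (¬F ∨ (x0 ∨ x0))) ∧ F)
  step 4: (((¬x1 ∧ T) ∨ ¬¬T) ∨ ¬x0) ∧ ((x0 ∧ (¬F ∨ (x0 ∨ x0))) ∧ F)
  step 5: ((¬x1 ∨ ¬¬T) ∨ ¬x0) ∧ ((x0 ∧ (¬F ∨ (x0 ∨ x0))) ∧ F)
  step 6: ((¬x1 ∨ T) ∨ ¬x0) ∧ ((x0 ∧ (¬F ∨ (x0 ∨ x0))) ∧ F)
  step 7: (T ∨ ¬x0) ∧ ((x0 ∧ (¬F ∨ (x0 ∨ x0))) ∧ F)
  step 8: T ∧ ((x0 ∧ (¬F ∨ (x0 ∨ x0))) ∧ F)
  step 9: (x0 ∧ (¬F ∨ (x0 ∨ x0))) ∧ F
  step 10: F

Answer: normal form = F  (in 10 steps)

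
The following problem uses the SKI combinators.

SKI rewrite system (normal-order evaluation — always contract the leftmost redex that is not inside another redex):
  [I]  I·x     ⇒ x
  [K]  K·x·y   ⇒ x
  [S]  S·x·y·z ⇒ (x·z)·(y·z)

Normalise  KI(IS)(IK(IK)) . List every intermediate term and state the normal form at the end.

  start: KI(IS)(IK(IK))
  [1] I(IK(IK))
  [2] IK(IK)
  [3] K(IK)
  [4] KK

Answer: normal form = KK  (in 4 steps)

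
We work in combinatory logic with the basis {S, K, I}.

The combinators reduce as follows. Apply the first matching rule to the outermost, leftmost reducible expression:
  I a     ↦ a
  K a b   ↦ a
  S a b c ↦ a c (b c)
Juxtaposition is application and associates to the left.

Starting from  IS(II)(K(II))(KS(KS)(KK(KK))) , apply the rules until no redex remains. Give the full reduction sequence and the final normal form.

Answer: normal form = SKI  (in 8 steps)

Working:
  start: IS(II)(K(II))(KS(KS)(KK(KK)))
  [1] S(II)(K(II))(KS(KS)(KK(KK)))
  [2] II(KS(KS)(KK(KK)))(K(II)(KS(KS)(KK(KK))))
  [3] I(KS(KS)(KK(KK)))(K(II)(KS(KS)(KK(KK))))
  [4] KS(KS)(KK(KK))(K(II)(KS(KS)(KK(KK))))
  [5] S(KK(KK))(K(II)(KS(KS)(KK(KK))))
  [6] SK(K(II)(KS(KS)(KK(KK))))
  [7] SK(II)
  [8] SKI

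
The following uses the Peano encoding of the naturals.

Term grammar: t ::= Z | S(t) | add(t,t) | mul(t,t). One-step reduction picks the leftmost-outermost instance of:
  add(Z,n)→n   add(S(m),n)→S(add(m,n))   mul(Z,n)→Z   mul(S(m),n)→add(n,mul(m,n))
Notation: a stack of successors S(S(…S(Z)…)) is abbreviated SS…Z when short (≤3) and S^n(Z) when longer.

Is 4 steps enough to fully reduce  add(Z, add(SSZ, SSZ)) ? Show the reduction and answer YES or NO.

Answer: YES — reaches normal form S^4(Z) in 4 ≤ 4 steps

Derivation:
  start: add(Z, add(SSZ, SSZ))
  step 1: add(SSZ, SSZ)
  step 2: S(add(SZ, SSZ))
  step 3: S(S(add(Z, SSZ)))
  step 4: S^4(Z)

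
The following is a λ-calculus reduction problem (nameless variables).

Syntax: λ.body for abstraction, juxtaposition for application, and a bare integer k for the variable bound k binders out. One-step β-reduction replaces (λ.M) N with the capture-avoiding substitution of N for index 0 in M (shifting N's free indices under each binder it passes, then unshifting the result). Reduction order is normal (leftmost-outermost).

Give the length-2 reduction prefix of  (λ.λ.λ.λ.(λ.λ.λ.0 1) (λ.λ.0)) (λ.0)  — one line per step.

Answer: after 2 steps: λ.λ.λ.λ.λ.0 1

Reduction:
  start: (λ.λ.λ.λ.(λ.λ.λ.0 1) (λ.λ.0)) (λ.0)
  step 1: λ.λ.λ.(λ.λ.λ.0 1) (λ.λ.0)
  step 2: λ.λ.λ.λ.λ.0 1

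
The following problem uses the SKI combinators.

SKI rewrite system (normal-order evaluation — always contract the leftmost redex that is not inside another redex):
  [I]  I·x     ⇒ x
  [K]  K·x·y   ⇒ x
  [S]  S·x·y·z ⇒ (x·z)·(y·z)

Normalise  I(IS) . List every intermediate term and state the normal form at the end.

  start: I(IS)
  [1] IS
  [2] S

Answer: normal form = S  (in 2 steps)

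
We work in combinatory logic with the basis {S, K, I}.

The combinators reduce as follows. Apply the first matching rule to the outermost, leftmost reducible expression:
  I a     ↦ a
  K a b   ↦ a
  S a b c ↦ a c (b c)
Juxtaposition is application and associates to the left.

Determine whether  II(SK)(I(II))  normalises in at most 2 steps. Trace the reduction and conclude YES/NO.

  start: II(SK)(I(II))
  [1] I(SK)(I(II))
  [2] SK(I(II))

Answer: NO — after 2 steps the term is SK(I(II)), not yet normal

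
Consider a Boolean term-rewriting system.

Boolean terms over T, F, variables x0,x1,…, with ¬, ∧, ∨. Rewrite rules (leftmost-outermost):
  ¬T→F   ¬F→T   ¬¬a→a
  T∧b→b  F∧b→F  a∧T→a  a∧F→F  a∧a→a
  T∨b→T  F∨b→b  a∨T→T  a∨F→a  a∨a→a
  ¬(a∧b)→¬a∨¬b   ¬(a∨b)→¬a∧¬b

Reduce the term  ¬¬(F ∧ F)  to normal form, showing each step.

Answer: normal form = F  (in 2 steps)

Reduction:
  start: ¬¬(F ∧ F)
  step 1: F ∧ F
  step 2: F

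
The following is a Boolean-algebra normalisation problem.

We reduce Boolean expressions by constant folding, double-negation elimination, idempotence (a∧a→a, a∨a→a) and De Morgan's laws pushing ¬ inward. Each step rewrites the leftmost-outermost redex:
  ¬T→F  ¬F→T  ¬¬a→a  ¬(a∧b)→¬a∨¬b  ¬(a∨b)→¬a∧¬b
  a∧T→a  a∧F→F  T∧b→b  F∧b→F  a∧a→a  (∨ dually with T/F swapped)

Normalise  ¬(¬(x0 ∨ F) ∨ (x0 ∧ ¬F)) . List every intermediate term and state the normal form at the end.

Answer: normal form = x0 ∧ ¬x0  (in 6 steps)

Reduction:
  start: ¬(¬(x0 ∨ F) ∨ (x0 ∧ ¬F))
  step 1: ¬¬(x0 ∨ F) ∧ ¬(x0 ∧ ¬F)
  step 2: (x0 ∨ F) ∧ ¬(x0 ∧ ¬F)
  step 3: x0 ∧ ¬(x0 ∧ ¬F)
  step 4: x0 ∧ (¬x0 ∨ ¬¬F)
  step 5: x0 ∧ (¬x0 ∨ F)
  step 6: x0 ∧ ¬x0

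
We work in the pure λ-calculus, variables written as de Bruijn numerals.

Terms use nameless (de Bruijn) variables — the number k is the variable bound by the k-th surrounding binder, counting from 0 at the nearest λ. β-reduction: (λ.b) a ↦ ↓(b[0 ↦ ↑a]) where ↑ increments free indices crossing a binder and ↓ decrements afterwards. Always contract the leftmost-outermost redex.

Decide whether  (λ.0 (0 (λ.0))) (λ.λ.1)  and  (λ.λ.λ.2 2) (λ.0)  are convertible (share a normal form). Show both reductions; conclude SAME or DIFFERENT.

Term A:
  start: (λ.0 (0 (λ.0))) (λ.λ.1)
  [1] (λ.λ.1) ((λ.λ.1) (λ.0))
  [2] λ.(λ.λ.1) (λ.0)
  [3] λ.λ.λ.0

Term B:
  start: (λ.λ.λ.2 2) (λ.0)
  [1] λ.λ.(λ.0) (λ.0)
  [2] λ.λ.λ.0

Answer: SAME — A ⇓ λ.λ.λ.0, B ⇓ λ.λ.λ.0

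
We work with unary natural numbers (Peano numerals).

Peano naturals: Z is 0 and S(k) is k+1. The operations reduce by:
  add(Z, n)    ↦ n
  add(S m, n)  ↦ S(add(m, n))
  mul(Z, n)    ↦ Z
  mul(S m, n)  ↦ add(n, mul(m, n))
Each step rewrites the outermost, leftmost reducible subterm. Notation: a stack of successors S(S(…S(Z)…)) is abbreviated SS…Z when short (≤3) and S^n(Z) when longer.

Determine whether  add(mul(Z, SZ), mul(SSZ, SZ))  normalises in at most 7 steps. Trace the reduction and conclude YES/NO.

Answer: NO — after 7 steps the term is S(S(add(Z, mul(Z, SZ)))), not yet normal

Reduction:
  start: add(mul(Z, SZ), mul(SSZ, SZ))
  [1] add(Z, mul(SSZ, SZ))
  [2] mul(SSZ, SZ)
  [3] add(SZ, mul(SZ, SZ))
  [4] S(add(Z, mul(SZ, SZ)))
  [5] S(mul(SZ, SZ))
  [6] S(add(SZ, mul(Z, SZ)))
  [7] S(S(add(Z, mul(Z, SZ))))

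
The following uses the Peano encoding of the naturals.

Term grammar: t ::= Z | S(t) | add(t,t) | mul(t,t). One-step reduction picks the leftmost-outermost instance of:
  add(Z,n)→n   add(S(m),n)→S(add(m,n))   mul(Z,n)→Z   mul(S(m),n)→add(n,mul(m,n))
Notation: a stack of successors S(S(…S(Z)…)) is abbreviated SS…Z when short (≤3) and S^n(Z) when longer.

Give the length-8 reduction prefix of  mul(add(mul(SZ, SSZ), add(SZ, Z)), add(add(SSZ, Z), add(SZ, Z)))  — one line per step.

Answer: after 8 steps: S(add(add(S(add(Z, Z)), add(SZ, Z)), mul(add(add(SZ, mul(Z, SSZ)), add(SZ, Z)), add(add(SSZ, Z), add(SZ, Z)))))

Reduction:
  start: mul(add(mul(SZ, SSZ), add(SZ, Z)), add(add(SSZ, Z), add(SZ, Z)))
  →1  mul(add(add(SSZ, mul(Z, SSZ)), add(SZ, Z)), add(add(SSZ, Z), add(SZ, Z)))
  →2  mul(add(S(add(SZ, mul(Z, SSZ))), add(SZ, Z)), add(add(SSZ, Z), add(SZ, Z)))
  →3  mul(S(add(add(SZ, mul(Z, SSZ)), add(SZ, Z))), add(add(SSZ, Z), add(SZ, Z)))
  →4  add(add(add(SSZ, Z), add(SZ, Z)), mul(add(add(SZ, mul(Z, SSZ)), add(SZ, Z)), add(add(SSZ, Z), add(SZ, Z))))
  →5  add(add(S(add(SZ, Z)), add(SZ, Z)), mul(add(add(SZ, mul(Z, SSZ)), add(SZ, Z)), add(add(SSZ, Z), add(SZ, Z))))
  →6  add(S(add(add(SZ, Z), add(SZ, Z))), mul(add(add(SZ, mul(Z, SSZ)), add(SZ, Z)), add(add(SSZ, Z), add(SZ, Z))))
  →7  S(add(add(add(SZ, Z), add(SZ, Z)), mul(add(add(SZ, mul(Z, SSZ)), add(SZ, Z)), add(add(SSZ, Z), add(SZ, Z)))))
  →8  S(add(add(S(add(Z, Z)), add(SZ, Z)), mul(add(add(SZ, mul(Z, SSZ)), add(SZ, Z)), add(add(SSZ, Z), add(SZ, Z)))))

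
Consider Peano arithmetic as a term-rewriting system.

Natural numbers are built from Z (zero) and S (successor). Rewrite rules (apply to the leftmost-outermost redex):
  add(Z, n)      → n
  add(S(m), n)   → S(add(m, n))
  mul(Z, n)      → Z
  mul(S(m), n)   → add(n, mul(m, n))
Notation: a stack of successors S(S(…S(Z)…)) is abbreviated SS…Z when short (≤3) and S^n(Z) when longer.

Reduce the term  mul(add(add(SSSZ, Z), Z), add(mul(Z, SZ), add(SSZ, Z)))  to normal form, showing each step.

Answer: normal form = S^6(Z)  (in 36 steps)

Derivation:
  start: mul(add(add(SSSZ, Z), Z), add(mul(Z, SZ), add(SSZ, Z)))
  →1  mul(add(S(add(SSZ, Z)), Z), add(mul(Z, SZ), add(SSZ, Z)))
  →2  mul(S(add(add(SSZ, Z), Z)), add(mul(Z, SZ), add(SSZ, Z)))
  →3  add(add(mul(Z, SZ), add(SSZ, Z)), mul(add(add(SSZ, Z), Z), add(mul(Z, SZ), add(SSZ, Z))))
  →4  add(add(Z, add(SSZ, Z)), mul(add(add(SSZ, Z), Z), add(mul(Z, SZ), add(SSZ, Z))))
  →5  add(add(SSZ, Z), mul(add(add(SSZ, Z), Z), add(mul(Z, SZ), add(SSZ, Z))))
  →6  add(S(add(SZ, Z)), mul(add(add(SSZ, Z), Z), add(mul(Z, SZ), add(SSZ, Z))))
  →7  S(add(add(SZ, Z), mul(add(add(SSZ, Z), Z), add(mul(Z, SZ), add(SSZ, Z)))))
  →8  S(add(S(add(Z, Z)), mul(add(add(SSZ, Z), Z), add(mul(Z, SZ), add(SSZ, Z)))))
  →9  S(S(add(add(Z, Z), mul(add(add(SSZ, Z), Z), add(mul(Z, SZ), add(SSZ, Z))))))
  →10  S(S(add(Z, mul(add(add(SSZ, Z), Z), add(mul(Z, SZ), add(SSZ, Z))))))
  →11  S(S(mul(add(add(SSZ, Z), Z), add(mul(Z, SZ), add(SSZ, Z)))))
  →12  S(S(mul(add(S(add(SZ, Z)), Z), add(mul(Z, SZ), add(SSZ, Z)))))
  →13  S(S(mul(S(add(add(SZ, Z), Z)), add(mul(Z, SZ), add(SSZ, Z)))))
  →14  S(S(add(add(mul(Z, SZ), add(SSZ, Z)), mul(add(add(SZ, Z), Z), add(mul(Z, SZ), add(SSZ, Z))))))
  →15  S(S(add(add(Z, add(SSZ, Z)), mul(add(add(SZ, Z), Z), add(mul(Z, SZ), add(SSZ, Z))))))
  →16  S(S(add(add(SSZ, Z), mul(add(add(SZ, Z), Z), add(mul(Z, SZ), add(SSZ, Z))))))
  →17  S(S(add(S(add(SZ, Z)), mul(add(add(SZ, Z), Z), add(mul(Z, SZ), add(SSZ, Z))))))
  →18  S(S(S(add(add(SZ, Z), mul(add(add(SZ, Z), Z), add(mul(Z, SZ), add(SSZ, Z)))))))
  →19  S(S(S(add(S(add(Z, Z)), mul(add(add(SZ, Z), Z), add(mul(Z, SZ), add(SSZ, Z)))))))
  →20  S(S(S(S(add(add(Z, Z), mul(add(add(SZ, Z), Z), add(mul(Z, SZ), add(SSZ, Z))))))))
  →21  S(S(S(S(add(Z, mul(add(add(SZ, Z), Z), add(mul(Z, SZ), add(SSZ, Z))))))))
  →22  S(S(S(S(mul(add(add(SZ, Z), Z), add(mul(Z, SZ), add(SSZ, Z)))))))
  →23  S(S(S(S(mul(add(S(add(Z, Z)), Z), add(mul(Z, SZ), add(SSZ, Z)))))))
  →24  S(S(S(S(mul(S(add(add(Z, Z), Z)), add(mul(Z, SZ), add(SSZ, Z)))))))
  →25  S(S(S(S(add(add(mul(Z, SZ), add(SSZ, Z)), mul(add(add(Z, Z), Z), add(mul(Z, SZ), add(SSZ, Z))))))))
  →26  S(S(S(S(add(add(Z, add(SSZ, Z)), mul(add(add(Z, Z), Z), add(mul(Z, SZ), add(SSZ, Z))))))))
  →27  S(S(S(S(add(add(SSZ, Z), mul(add(add(Z, Z), Z), add(mul(Z, SZ), add(SSZ, Z))))))))
  →28  S(S(S(S(add(S(add(SZ, Z)), mul(add(add(Z, Z), Z), add(mul(Z, SZ), add(SSZ, Z))))))))
  →29  S(S(S(S(S(add(add(SZ, Z), mul(add(add(Z, Z), Z), add(mul(Z, SZ), add(SSZ, Z)))))))))
  →30  S(S(S(S(S(add(S(add(Z, Z)), mul(add(add(Z, Z), Z), add(mul(Z, SZ), add(SSZ, Z)))))))))
  →31  S(S(S(S(S(S(add(add(Z, Z), mul(add(add(Z, Z), Z), add(mul(Z, SZ), add(SSZ, Z))))))))))
  →32  S(S(S(S(S(S(add(Z, mul(add(add(Z, Z), Z), add(mul(Z, SZ), add(SSZ, Z))))))))))
  →33  S(S(S(S(S(S(mul(add(add(Z, Z), Z), add(mul(Z, SZ), add(SSZ, Z)))))))))
  →34  S(S(S(S(S(S(mul(add(Z, Z), add(mul(Z, SZ), add(SSZ, Z)))))))))
  →35  S(S(S(S(S(S(mul(Z, add(mul(Z, SZ), add(SSZ, Z)))))))))
  →36  S^6(Z)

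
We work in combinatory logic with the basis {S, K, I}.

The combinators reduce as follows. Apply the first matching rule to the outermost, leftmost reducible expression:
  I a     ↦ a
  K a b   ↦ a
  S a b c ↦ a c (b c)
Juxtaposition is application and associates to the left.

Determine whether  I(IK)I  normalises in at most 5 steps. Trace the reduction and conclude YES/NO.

Answer: YES — reaches normal form KI in 2 ≤ 5 steps

Derivation:
  start: I(IK)I
  [1] IKI
  [2] KI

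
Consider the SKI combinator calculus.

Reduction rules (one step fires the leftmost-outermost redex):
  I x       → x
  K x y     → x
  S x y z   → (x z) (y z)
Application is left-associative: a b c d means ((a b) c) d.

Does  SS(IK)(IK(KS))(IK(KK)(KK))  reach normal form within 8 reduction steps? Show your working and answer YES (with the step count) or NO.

Answer: YES — reaches normal form S in 5 ≤ 8 steps

Reduction:
  start: SS(IK)(IK(KS))(IK(KK)(KK))
  [1] S(IK(KS))(IK(IK(KS)))(IK(KK)(KK))
  [2] IK(KS)(IK(KK)(KK))(IK(IK(KS))(IK(KK)(KK)))
  [3] K(KS)(IK(KK)(KK))(IK(IK(KS))(IK(KK)(KK)))
  [4] KS(IK(IK(KS))(IK(KK)(KK)))
  [5] S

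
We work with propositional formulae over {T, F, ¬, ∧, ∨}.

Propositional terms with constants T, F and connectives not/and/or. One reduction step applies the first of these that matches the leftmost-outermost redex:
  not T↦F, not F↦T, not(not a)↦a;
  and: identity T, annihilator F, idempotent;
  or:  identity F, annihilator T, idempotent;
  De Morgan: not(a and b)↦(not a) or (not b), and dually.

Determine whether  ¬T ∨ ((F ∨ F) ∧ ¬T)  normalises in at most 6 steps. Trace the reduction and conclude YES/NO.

  start: ¬T ∨ ((F ∨ F) ∧ ¬T)
  →1  F ∨ ((F ∨ F) ∧ ¬T)
  →2  (F ∨ F) ∧ ¬T
  →3  F ∧ ¬T
  →4  F

Answer: YES — reaches normal form F in 4 ≤ 6 steps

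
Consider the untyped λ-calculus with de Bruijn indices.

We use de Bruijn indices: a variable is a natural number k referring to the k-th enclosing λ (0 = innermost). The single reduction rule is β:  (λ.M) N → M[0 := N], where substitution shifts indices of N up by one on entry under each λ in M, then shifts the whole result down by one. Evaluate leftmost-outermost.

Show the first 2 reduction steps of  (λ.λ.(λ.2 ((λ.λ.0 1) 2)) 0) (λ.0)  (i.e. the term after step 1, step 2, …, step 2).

  start: (λ.λ.(λ.2 ((λ.λ.0 1) 2)) 0) (λ.0)
  [1] λ.(λ.(λ.0) ((λ.λ.0 1) (λ.0))) 0
  [2] λ.(λ.0) ((λ.λ.0 1) (λ.0))

Answer: after 2 steps: λ.(λ.0) ((λ.λ.0 1) (λ.0))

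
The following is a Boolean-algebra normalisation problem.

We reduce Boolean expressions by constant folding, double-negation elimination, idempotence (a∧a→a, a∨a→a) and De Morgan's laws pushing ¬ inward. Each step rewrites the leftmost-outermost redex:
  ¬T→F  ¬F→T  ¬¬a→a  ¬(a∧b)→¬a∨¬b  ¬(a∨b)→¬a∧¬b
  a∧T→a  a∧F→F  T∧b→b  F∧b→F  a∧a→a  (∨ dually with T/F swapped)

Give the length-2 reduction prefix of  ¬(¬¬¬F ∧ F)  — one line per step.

  start: ¬(¬¬¬F ∧ F)
  →1  ¬¬¬¬F ∨ ¬F
  →2  ¬¬F ∨ ¬F

Answer: after 2 steps: ¬¬F ∨ ¬F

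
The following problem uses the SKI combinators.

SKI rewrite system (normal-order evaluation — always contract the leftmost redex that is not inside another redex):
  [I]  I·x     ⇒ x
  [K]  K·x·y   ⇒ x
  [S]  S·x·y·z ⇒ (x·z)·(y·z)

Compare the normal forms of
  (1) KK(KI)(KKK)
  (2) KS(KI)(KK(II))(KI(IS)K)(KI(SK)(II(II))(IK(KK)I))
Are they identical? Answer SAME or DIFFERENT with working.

Term A:
  start: KK(KI)(KKK)
  →1  K(KKK)
  →2  KK

Term B:
  start: KS(KI)(KK(II))(KI(IS)K)(KI(SK)(II(II))(IK(KK)I))
  →1  S(KK(II))(KI(IS)K)(KI(SK)(II(II))(IK(KK)I))
  →2  KK(II)(KI(SK)(II(II))(IK(KK)I))(KI(IS)K(KI(SK)(II(II))(IK(KK)I)))
  →3  K(KI(SK)(II(II))(IK(KK)I))(KI(IS)K(KI(SK)(II(II))(IK(KK)I)))
  →4  KI(SK)(II(II))(IK(KK)I)
  →5  I(II(II))(IK(KK)I)
  →6  II(II)(IK(KK)I)
  →7  I(II)(IK(KK)I)
  →8  II(IK(KK)I)
  →9  I(IK(KK)I)
  →10  IK(KK)I
  →11  K(KK)I
  →12  KK

Answer: SAME — A ⇓ KK, B ⇓ KK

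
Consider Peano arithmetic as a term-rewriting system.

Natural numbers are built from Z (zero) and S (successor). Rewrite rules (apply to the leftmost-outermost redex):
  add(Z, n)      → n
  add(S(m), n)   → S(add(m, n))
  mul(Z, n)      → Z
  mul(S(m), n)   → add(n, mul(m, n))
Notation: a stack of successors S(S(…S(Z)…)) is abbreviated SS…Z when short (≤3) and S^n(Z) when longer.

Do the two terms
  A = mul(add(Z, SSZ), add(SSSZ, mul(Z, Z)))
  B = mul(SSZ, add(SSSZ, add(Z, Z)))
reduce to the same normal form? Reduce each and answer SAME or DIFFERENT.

Term A:
  start: mul(add(Z, SSZ), add(SSSZ, mul(Z, Z)))
  →1  mul(SSZ, add(SSSZ, mul(Z, Z)))
  →2  add(add(SSSZ, mul(Z, Z)), mul(SZ, add(SSSZ, mul(Z, Z))))
  →3  add(S(add(SSZ, mul(Z, Z))), mul(SZ, add(SSSZ, mul(Z, Z))))
  →4  S(add(add(SSZ, mul(Z, Z)), mul(SZ, add(SSSZ, mul(Z, Z)))))
  →5  S(add(S(add(SZ, mul(Z, Z))), mul(SZ, add(SSSZ, mul(Z, Z)))))
  →6  S(S(add(add(SZ, mul(Z, Z)), mul(SZ, add(SSSZ, mul(Z, Z))))))
  →7  S(S(add(S(add(Z, mul(Z, Z))), mul(SZ, add(SSSZ, mul(Z, Z))))))
  →8  S(S(S(add(add(Z, mul(Z, Z)), mul(SZ, add(SSSZ, mul(Z, Z)))))))
  →9  S(S(S(add(mul(Z, Z), mul(SZ, add(SSSZ, mul(Z, Z)))))))
  →10  S(S(S(add(Z, mul(SZ, add(SSSZ, mul(Z, Z)))))))
  →11  S(S(S(mul(SZ, add(SSSZ, mul(Z, Z))))))
  →12  S(S(S(add(add(SSSZ, mul(Z, Z)), mul(Z, add(SSSZ, mul(Z, Z)))))))
  →13  S(S(S(add(S(add(SSZ, mul(Z, Z))), mul(Z, add(SSSZ, mul(Z, Z)))))))
  →14  S(S(S(S(add(add(SSZ, mul(Z, Z)), mul(Z, add(SSSZ, mul(Z, Z))))))))
  →15  S(S(S(S(add(S(add(SZ, mul(Z, Z))), mul(Z, add(SSSZ, mul(Z, Z))))))))
  →16  S(S(S(S(S(add(add(SZ, mul(Z, Z)), mul(Z, add(SSSZ, mul(Z, Z)))))))))
  →17  S(S(S(S(S(add(S(add(Z, mul(Z, Z))), mul(Z, add(SSSZ, mul(Z, Z)))))))))
  →18  S(S(S(S(S(S(add(add(Z, mul(Z, Z)), mul(Z, add(SSSZ, mul(Z, Z))))))))))
  →19  S(S(S(S(S(S(add(mul(Z, Z), mul(Z, add(SSSZ, mul(Z, Z))))))))))
  →20  S(S(S(S(S(S(add(Z, mul(Z, add(SSSZ, mul(Z, Z))))))))))
  →21  S(S(S(S(S(S(mul(Z, add(SSSZ, mul(Z, Z)))))))))
  →22  S^6(Z)

Term B:
  start: mul(SSZ, add(SSSZ, add(Z, Z)))
  →1  add(add(SSSZ, add(Z, Z)), mul(SZ, add(SSSZ, add(Z, Z))))
  →2  add(S(add(SSZ, add(Z, Z))), mul(SZ, add(SSSZ, add(Z, Z))))
  →3  S(add(add(SSZ, add(Z, Z)), mul(SZ, add(SSSZ, add(Z, Z)))))
  →4  S(add(S(add(SZ, add(Z, Z))), mul(SZ, add(SSSZ, add(Z, Z)))))
  →5  S(S(add(add(SZ, add(Z, Z)), mul(SZ, add(SSSZ, add(Z, Z))))))
  →6  S(S(add(S(add(Z, add(Z, Z))), mul(SZ, add(SSSZ, add(Z, Z))))))
  →7  S(S(S(add(add(Z, add(Z, Z)), mul(SZ, add(SSSZ, add(Z, Z)))))))
  →8  S(S(S(add(add(Z, Z), mul(SZ, add(SSSZ, add(Z, Z)))))))
  →9  S(S(S(add(Z, mul(SZ, add(SSSZ, add(Z, Z)))))))
  →10  S(S(S(mul(SZ, add(SSSZ, add(Z, Z))))))
  →11  S(S(S(add(add(SSSZ, add(Z, Z)), mul(Z, add(SSSZ, add(Z, Z)))))))
  →12  S(S(S(add(S(add(SSZ, add(Z, Z))), mul(Z, add(SSSZ, add(Z, Z)))))))
  →13  S(S(S(S(add(add(SSZ, add(Z, Z)), mul(Z, add(SSSZ, add(Z, Z))))))))
  →14  S(S(S(S(add(S(add(SZ, add(Z, Z))), mul(Z, add(SSSZ, add(Z, Z))))))))
  →15  S(S(S(S(S(add(add(SZ, add(Z, Z)), mul(Z, add(SSSZ, add(Z, Z)))))))))
  →16  S(S(S(S(S(add(S(add(Z, add(Z, Z))), mul(Z, add(SSSZ, add(Z, Z)))))))))
  →17  S(S(S(S(S(S(add(add(Z, add(Z, Z)), mul(Z, add(SSSZ, add(Z, Z))))))))))
  →18  S(S(S(S(S(S(add(add(Z, Z), mul(Z, add(SSSZ, add(Z, Z))))))))))
  →19  S(S(S(S(S(S(add(Z, mul(Z, add(SSSZ, add(Z, Z))))))))))
  →20  S(S(S(S(S(S(mul(Z, add(SSSZ, add(Z, Z)))))))))
  →21  S^6(Z)

Answer: SAME — A ⇓ S^6(Z), B ⇓ S^6(Z)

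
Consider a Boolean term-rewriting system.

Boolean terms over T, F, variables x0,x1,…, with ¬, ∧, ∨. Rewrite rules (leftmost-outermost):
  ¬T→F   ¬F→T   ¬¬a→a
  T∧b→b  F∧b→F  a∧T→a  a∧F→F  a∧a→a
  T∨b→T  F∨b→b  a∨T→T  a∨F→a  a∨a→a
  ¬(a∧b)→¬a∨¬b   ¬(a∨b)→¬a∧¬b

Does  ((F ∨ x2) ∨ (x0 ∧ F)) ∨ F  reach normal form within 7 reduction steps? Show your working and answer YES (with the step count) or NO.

Answer: YES — reaches normal form x2 in 4 ≤ 7 steps

Derivation:
  start: ((F ∨ x2) ∨ (x0 ∧ F)) ∨ F
  →1  (F ∨ x2) ∨ (x0 ∧ F)
  →2  x2 ∨ (x0 ∧ F)
  →3  x2 ∨ F
  →4  x2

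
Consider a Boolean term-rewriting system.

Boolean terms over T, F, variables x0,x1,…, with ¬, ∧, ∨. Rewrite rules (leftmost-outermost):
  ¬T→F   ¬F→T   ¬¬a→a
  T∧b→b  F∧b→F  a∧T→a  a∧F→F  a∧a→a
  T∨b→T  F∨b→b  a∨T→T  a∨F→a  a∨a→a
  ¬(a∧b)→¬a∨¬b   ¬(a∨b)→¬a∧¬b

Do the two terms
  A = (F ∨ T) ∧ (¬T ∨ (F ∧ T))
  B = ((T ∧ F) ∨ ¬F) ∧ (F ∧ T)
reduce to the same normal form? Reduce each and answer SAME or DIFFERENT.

Answer: SAME — A ⇓ F, B ⇓ F

Reduction:
Term A:
  start: (F ∨ T) ∧ (¬T ∨ (F ∧ T))
  step 1: T ∧ (¬T ∨ (F ∧ T))
  step 2: ¬T ∨ (F ∧ T)
  step 3: F ∨ (F ∧ T)
  step 4: F ∧ T
  step 5: F

Term B:
  start: ((T ∧ F) ∨ ¬F) ∧ (F ∧ T)
  step 1: (F ∨ ¬F) ∧ (F ∧ T)
  step 2: ¬F ∧ (F ∧ T)
  step 3: T ∧ (F ∧ T)
  step 4: F ∧ T
  step 5: F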